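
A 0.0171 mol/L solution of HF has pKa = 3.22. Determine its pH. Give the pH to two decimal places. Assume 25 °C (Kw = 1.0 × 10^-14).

pH = 2.53

HF ⇌ F- + H+
Ka = 10^(−3.22) = 6.03 × 10^-4
From the ICE table, Ka = [H+]²/(0.0171 − [H+]) = 6.03 × 10^-4.
Here C₀/Ka ≈ 28.4, so the small-[H+] approximation fails. Use the quadratic:
[H+] = [−0.000603 + √(0.000603² + 4.12e-05)]/2 = 2.92 × 10^-3 M
pH = −log[H+] = −log(2.92 × 10^-3) = 2.53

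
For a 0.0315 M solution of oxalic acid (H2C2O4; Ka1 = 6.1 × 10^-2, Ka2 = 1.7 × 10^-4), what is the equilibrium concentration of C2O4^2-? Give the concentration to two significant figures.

1.7 × 10^-4 M

First ionization gives [H+] ≈ [HC2O4-] = 2.29 × 10^-2 M.
Second step: Ka2 = [H+][C2O4^2-]/[HC2O4-] ≈ [C2O4^2-] (since [H+] ≈ [HC2O4-]).
So [C2O4^2-] ≈ Ka2.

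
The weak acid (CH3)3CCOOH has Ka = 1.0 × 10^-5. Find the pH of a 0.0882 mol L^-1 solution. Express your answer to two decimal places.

pH = 3.03

(CH3)3CCOOH ⇌ (CH3)3CCOO- + H+
Ka = x²/(0.0882 − x) = 1.0 × 10^-5
Since Ka ≪ C₀, x ≈ √(Ka·C₀) = 9.39 × 10^-4 M.
Check: 1.1% ionized — well under 5%, approximation valid.
pH = −log[H+] = −log(9.39 × 10^-4) = 3.03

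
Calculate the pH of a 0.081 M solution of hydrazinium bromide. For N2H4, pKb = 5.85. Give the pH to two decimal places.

N2H5+ is the conjugate acid of the weak base N2H4.
Kb = 10^(−5.85) = 1.41 × 10^-6
Ka = Kw/Kb = 1.0×10^-14 / 1.41 × 10^-6 = 7.09 × 10^-9
Let x = [H+] at equilibrium. Ka = x²/(0.081 − x).
Neglecting x in the denominator: x = √(7.09 × 10^-9 × 0.081) = 2.40 × 10^-5 M
(x/C₀ = 0.03% < 5%, so the approximation holds.)
pH = −log(2.40 × 10^-5) = 4.62

pH = 4.62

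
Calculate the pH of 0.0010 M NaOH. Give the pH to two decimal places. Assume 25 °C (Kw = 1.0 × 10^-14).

NaOH is a strong base; [OH-] = 0.001 M.
pOH = -log(0.001) = 3.00
pH = 14.00 - 3.00 = 11.00

pH = 11.00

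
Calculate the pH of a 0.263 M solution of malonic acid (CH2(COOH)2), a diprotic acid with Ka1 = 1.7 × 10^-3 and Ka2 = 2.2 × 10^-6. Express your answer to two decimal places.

Ka1 ≫ Ka2, so treat the first dissociation as the only significant source of H+.
Ka1 = x²/(0.263 − x) = 1.7 × 10^-3
Solving the quadratic: x = (−Ka1 + √(Ka1² + 4·Ka1·C₀))/2 = 2.03 × 10^-2 M
pH = −log(2.03 × 10^-2) = 1.69

pH = 1.69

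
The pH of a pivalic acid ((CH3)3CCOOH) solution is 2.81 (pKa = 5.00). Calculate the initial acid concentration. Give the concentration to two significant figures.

C₀ = 2.4 × 10^-1 M

[H+] = 10^(-2.81) = 1.55 × 10^-3 M = x
Ka = 10^(−5.00) = 1.00 × 10^-5
Ka = x²/(C₀ − x) ⇒ C₀ = x + x²/Ka
C₀ = 1.55 × 10^-3 + (1.55 × 10^-3)²/(1.00 × 10^-5) = 2.42 × 10^-1 M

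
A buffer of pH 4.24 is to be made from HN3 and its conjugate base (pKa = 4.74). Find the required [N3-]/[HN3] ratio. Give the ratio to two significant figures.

pH = pKa + log(r) ⇒ log(r) = 4.24 − 4.74 = -0.50
r = [N3-]/[HN3] = 10^(-0.50) = 0.316

ratio = 0.32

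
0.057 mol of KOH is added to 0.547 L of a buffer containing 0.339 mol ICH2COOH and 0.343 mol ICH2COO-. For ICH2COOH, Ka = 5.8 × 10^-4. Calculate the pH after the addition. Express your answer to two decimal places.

pH = 3.39

OH- converts ICH2COOH to ICH2COO-: ICH2COOH → 0.282 mol, ICH2COO- → 0.4 mol.
pKa = −log(5.8 × 10^-4) = 3.237
pH = pKa + log(n_ICH2COO-/n_ICH2COOH) = 3.237 + log(0.4/0.282) = 3.237 + (+0.152)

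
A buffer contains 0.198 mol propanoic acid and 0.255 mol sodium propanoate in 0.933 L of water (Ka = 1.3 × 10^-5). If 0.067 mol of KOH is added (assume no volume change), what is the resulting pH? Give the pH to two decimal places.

pH = 5.28

OH- converts CH3CH2COOH to CH3CH2COO-: CH3CH2COOH → 0.131 mol, CH3CH2COO- → 0.322 mol.
pKa = −log(1.3 × 10^-5) = 4.886
pH = pKa + log(n_CH3CH2COO-/n_CH3CH2COOH) = 4.886 + log(0.322/0.131) = 4.886 + (+0.391)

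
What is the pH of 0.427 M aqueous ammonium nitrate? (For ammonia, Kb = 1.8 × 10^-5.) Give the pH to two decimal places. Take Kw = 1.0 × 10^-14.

pH = 4.81

NH4+ is the conjugate acid of the weak base NH3.
Ka = Kw/Kb = 1.0×10^-14 / 1.8 × 10^-5 = 5.56 × 10^-10
Ka = x²/(0.427 − x) = 5.56 × 10^-10
Since Ka ≪ C₀, x ≈ √(Ka·C₀) = 1.54 × 10^-5 M.
(x/C₀ = 0.0036% < 5%, so the approximation holds.)
pH = −log[H+] = −log(1.54 × 10^-5) = 4.81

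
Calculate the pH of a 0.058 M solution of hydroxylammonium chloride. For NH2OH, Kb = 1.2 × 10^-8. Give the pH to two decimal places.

pH = 3.66

NH3OH+ is the conjugate acid of the weak base NH2OH.
Ka = Kw/Kb = 1.0×10^-14 / 1.2 × 10^-8 = 8.33 × 10^-7
Let x = [H+] at equilibrium. Ka = x²/(0.058 − x).
Assume x ≪ 0.058: x ≈ √(8.33 × 10^-7 × 0.058) = 2.20 × 10^-4 M
pH = −log(2.20 × 10^-4) = 3.66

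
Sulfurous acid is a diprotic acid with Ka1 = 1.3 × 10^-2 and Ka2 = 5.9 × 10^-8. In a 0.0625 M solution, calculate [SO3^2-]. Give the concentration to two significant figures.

5.9 × 10^-8 M

First ionization gives [H+] ≈ [HSO3-] = 2.27 × 10^-2 M.
Second step: Ka2 = [H+][SO3^2-]/[HSO3-] ≈ [SO3^2-] (since [H+] ≈ [HSO3-]).
So [SO3^2-] ≈ Ka2.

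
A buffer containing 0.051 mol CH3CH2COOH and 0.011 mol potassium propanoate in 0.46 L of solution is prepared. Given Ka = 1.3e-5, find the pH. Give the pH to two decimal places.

pH = 4.22

pKa = −log(1.3 × 10^-5) = 4.886
Henderson–Hasselbalch: pH = pKa + log([CH3CH2COO-]/[CH3CH2COOH]) = 4.886 + log(0.011/0.051)
pH = 4.886 + (-0.666) = 4.22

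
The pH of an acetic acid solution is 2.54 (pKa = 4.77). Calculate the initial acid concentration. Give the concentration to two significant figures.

C₀ = 4.9 × 10^-1 M

[H+] = 10^(-2.54) = 2.88 × 10^-3 M = x
Ka = 10^(−4.77) = 1.70 × 10^-5
Ka = x²/(C₀ − x) ⇒ C₀ = x + x²/Ka
C₀ = 2.88 × 10^-3 + (2.88 × 10^-3)²/(1.70 × 10^-5) = 4.91 × 10^-1 M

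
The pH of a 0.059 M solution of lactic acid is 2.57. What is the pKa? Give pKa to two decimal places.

pKa = 3.89

[H+] = 10^(-2.57) = 2.69 × 10^-3 M
At equilibrium [HA] = 0.059 − 2.69 × 10^-3 = 5.63 × 10^-2 M
Ka = [H+][A-]/[HA] = (2.69 × 10^-3)² / 5.63 × 10^-2 = 1.29 × 10^-4
pKa = -log(1.29 × 10^-4) = 3.89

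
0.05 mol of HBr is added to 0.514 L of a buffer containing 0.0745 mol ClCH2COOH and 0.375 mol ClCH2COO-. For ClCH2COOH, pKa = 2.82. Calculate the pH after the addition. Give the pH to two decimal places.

After neutralization: n(ClCH2COOH) = 0.124 mol, n(ClCH2COO-) = 0.325 mol.
pH = pKa + log([A⁻]/[HA]) = 2.82 + log(0.325/0.124) = 2.82 +0.418

pH = 3.24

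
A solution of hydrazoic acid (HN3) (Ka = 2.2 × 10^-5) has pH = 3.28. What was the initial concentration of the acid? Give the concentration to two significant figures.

C₀ = 1.3 × 10^-2 M

[H+] = 10^(-3.28) = 5.25 × 10^-4 M = x
Ka = x²/(C₀ − x) ⇒ C₀ = x + x²/Ka
C₀ = 5.25 × 10^-4 + (5.25 × 10^-4)²/(2.2 × 10^-5) = 1.31 × 10^-2 M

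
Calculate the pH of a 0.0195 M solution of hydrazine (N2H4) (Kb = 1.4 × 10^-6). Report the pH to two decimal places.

pH = 10.22

N2H4 + H2O ⇌ N2H5+ + OH-
Kb = x²/(0.0195 − x) = 1.4 × 10^-6
Assume x ≪ 0.0195: x ≈ √(1.4 × 10^-6 × 0.0195) = 1.65 × 10^-4 M
(x/C₀ = 0.85% < 5%, so the approximation holds.)
pOH = −log(1.65 × 10^-4) = 3.78; pH = 14.00 − 3.78 = 10.22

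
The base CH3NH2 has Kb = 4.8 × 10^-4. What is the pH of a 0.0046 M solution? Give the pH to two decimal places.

pH = 11.10

CH3NH2 + H2O ⇌ CH3NH3+ + OH-
Let x = [OH-] at equilibrium. Kb = x²/(0.0046 − x).
The 5% rule fails; solving x² + Kb·x − Kb·C₀ = 0 exactly:
x = [−0.00048 + √(0.00048² + 8.83e-06)]/2 = 1.27 × 10^-3 M
pOH = −log(1.27 × 10^-3) = 2.90; pH = 14.00 − 2.90 = 11.10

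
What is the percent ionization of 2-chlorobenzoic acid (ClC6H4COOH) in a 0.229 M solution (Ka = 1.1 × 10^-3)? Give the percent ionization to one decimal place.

ClC6H4COOH ⇌ ClC6H4COO- + H+; let x = [H+] at equilibrium.
Ka = x²/(C₀ − x); solving the quadratic gives x = 1.53 × 10^-2 M.
% ionization = x/C₀ × 100% = 1.53 × 10^-2/0.229 × 100% = 6.7%

6.7%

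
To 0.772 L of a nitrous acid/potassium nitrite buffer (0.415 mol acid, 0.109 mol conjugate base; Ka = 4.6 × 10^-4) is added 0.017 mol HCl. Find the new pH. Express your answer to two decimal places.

After neutralization: n(HNO2) = 0.432 mol, n(NO2-) = 0.092 mol.
pKa = −log(4.6 × 10^-4) = 3.337
Henderson–Hasselbalch with mole ratio 0.092/0.432: pH = 3.337 + (-0.672)

pH = 2.67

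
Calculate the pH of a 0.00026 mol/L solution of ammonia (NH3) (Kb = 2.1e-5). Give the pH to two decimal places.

pH = 9.81

NH3 + H2O ⇌ NH4+ + OH-
Kb = x²/(0.00026 − x) = 2.1 × 10^-5
The 5% rule fails; solving x² + Kb·x − Kb·C₀ = 0 exactly:
x = [−2.1e-05 + √(2.1e-05² + 2.18e-08)]/2 = 6.41 × 10^-5 M
pOH = −log(6.41 × 10^-5) = 4.19; pH = 14.00 − 4.19 = 9.81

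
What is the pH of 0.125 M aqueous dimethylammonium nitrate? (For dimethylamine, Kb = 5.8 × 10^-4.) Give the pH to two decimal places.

pH = 5.83

(CH3)2NH2+ is the conjugate acid of the weak base (CH3)2NH.
Ka = Kw/Kb = 1.0×10^-14 / 5.8 × 10^-4 = 1.72 × 10^-11
From the ICE table, Ka = [H+]²/(0.125 − [H+]) = 1.72 × 10^-11.
Neglecting [H+] in the denominator: [H+] = √(1.72 × 10^-11 × 0.125) = 1.47 × 10^-6 M
([H+]/C₀ = 0.0012% < 5%, so the approximation holds.)
pH = −log[H+] = −log(1.47 × 10^-6) = 5.83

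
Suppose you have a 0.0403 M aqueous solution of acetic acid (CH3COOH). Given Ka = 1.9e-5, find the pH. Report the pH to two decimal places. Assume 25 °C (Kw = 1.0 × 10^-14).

pH = 3.06

CH3COOH ⇌ CH3COO- + H+
Ka = [H+]²/(0.0403 − [H+]) = 1.9 × 10^-5
Neglecting [H+] in the denominator: [H+] = √(1.9 × 10^-5 × 0.0403) = 8.75 × 10^-4 M
Check: 2.2% ionized — well under 5%, approximation valid.
pH = −log(8.75 × 10^-4) = 3.06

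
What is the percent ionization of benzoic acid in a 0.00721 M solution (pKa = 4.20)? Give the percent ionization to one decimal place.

8.9%

C6H5COOH ⇌ C6H5COO- + H+; let x = [H+] at equilibrium.
Ka = 10^(−4.20) = 6.31 × 10^-5
Ka = x²/(C₀ − x); solving the quadratic gives x = 6.44 × 10^-4 M.
% ionization = x/C₀ × 100% = 6.44 × 10^-4/0.00721 × 100% = 8.9%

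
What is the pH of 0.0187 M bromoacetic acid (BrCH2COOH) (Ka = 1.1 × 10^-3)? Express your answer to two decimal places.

BrCH2COOH ⇌ BrCH2COO- + H+
From the ICE table, Ka = [H+]²/(0.0187 − [H+]) = 1.1 × 10^-3.
[H+] is not negligible relative to C₀; solve [H+]² + 0.0011·[H+] − 2.06e-05 = 0.
[H+] = (−Ka + √(Ka² + 4·Ka·C₀))/2 = 4.02 × 10^-3 M
pH = −log(4.02 × 10^-3) = 2.40

pH = 2.40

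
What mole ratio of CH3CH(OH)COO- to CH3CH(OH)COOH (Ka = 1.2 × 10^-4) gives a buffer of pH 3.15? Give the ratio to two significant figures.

ratio = 0.17

pKa = -log(1.2 × 10^-4) = 3.921
pH = pKa + log(r) ⇒ log(r) = 3.15 − 3.921 = -0.771
r = [CH3CH(OH)COO-]/[CH3CH(OH)COOH] = 10^(-0.771) = 0.169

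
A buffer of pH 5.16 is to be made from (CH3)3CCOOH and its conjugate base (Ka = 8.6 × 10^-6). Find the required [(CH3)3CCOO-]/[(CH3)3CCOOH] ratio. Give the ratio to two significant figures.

ratio = 1.2

pKa = -log(8.6 × 10^-6) = 5.066
pH = pKa + log(r) ⇒ log(r) = 5.16 − 5.066 = +0.094
r = [(CH3)3CCOO-]/[(CH3)3CCOOH] = 10^(+0.094) = 1.24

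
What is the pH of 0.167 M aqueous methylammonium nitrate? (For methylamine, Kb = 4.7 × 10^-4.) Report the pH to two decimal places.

CH3NH3+ is the conjugate acid of the weak base CH3NH2.
Ka = Kw/Kb = 1.0×10^-14 / 4.7 × 10^-4 = 2.13 × 10^-11
Ka = x²/(0.167 − x) = 2.13 × 10^-11
Neglecting x in the denominator: x = √(2.13 × 10^-11 × 0.167) = 1.89 × 10^-6 M
Check: 0.0011% ionized — well under 5%, approximation valid.
pH = −log[H+] = −log(1.89 × 10^-6) = 5.72

pH = 5.72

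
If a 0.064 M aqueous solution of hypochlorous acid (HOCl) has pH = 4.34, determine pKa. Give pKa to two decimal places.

[H+] = 10^(-4.34) = 4.57 × 10^-5 M
At equilibrium [HA] = 0.064 − 4.57 × 10^-5 = 6.40 × 10^-2 M
Ka = [H+][A-]/[HA] = (4.57 × 10^-5)² / 6.40 × 10^-2 = 3.26 × 10^-8
pKa = -log(3.26 × 10^-8) = 7.49

pKa = 7.49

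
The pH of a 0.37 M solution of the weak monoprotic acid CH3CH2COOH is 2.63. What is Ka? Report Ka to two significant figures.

Ka = 1.5 × 10^-5

[H+] = 10^(-2.63) = 2.34 × 10^-3 M
At equilibrium [HA] = 0.37 − 2.34 × 10^-3 = 3.68 × 10^-1 M
Ka = [H+][A-]/[HA] = (2.34 × 10^-3)² / 3.68 × 10^-1 = 1.5 × 10^-5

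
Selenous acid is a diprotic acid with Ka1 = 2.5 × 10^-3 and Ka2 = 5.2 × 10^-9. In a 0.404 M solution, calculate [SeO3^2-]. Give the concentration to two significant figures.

First ionization gives [H+] ≈ [HSeO3-] = 3.06 × 10^-2 M.
Second step: Ka2 = [H+][SeO3^2-]/[HSeO3-] ≈ [SeO3^2-] (since [H+] ≈ [HSeO3-]).
So [SeO3^2-] ≈ Ka2.

5.2 × 10^-9 M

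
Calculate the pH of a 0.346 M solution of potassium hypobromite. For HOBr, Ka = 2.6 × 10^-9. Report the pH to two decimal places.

pH = 11.06

OBr- is the conjugate base of the weak acid HOBr.
Kb = Kw/Ka = 1.0×10^-14 / 2.6 × 10^-9 = 3.85 × 10^-6
From the ICE table, Kb = x²/(0.346 − x) = 3.85 × 10^-6.
Neglecting x in the denominator: x = √(3.85 × 10^-6 × 0.346) = 1.15 × 10^-3 M
Check: 0.33% ionized — well under 5%, approximation valid.
pOH = −log(1.15 × 10^-3) = 2.94; pH = 14.00 − 2.94 = 11.06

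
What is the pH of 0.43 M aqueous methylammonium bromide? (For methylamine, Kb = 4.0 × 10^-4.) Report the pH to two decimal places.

CH3NH3+ is the conjugate acid of the weak base CH3NH2.
Ka = Kw/Kb = 1.0×10^-14 / 4.0 × 10^-4 = 2.50 × 10^-11
From the ICE table, Ka = [H+]²/(0.43 − [H+]) = 2.50 × 10^-11.
Assume [H+] ≪ 0.43: [H+] ≈ √(2.50 × 10^-11 × 0.43) = 3.28 × 10^-6 M
([H+]/C₀ = 0.00076% < 5%, so the approximation holds.)
pH = −log(3.28 × 10^-6) = 5.48

pH = 5.48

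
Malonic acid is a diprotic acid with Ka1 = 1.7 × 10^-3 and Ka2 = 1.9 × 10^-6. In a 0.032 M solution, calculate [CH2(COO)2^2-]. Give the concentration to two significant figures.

1.9 × 10^-6 M

First ionization gives [H+] ≈ [CH2(COOH)COO-] = 6.57 × 10^-3 M.
Second step: Ka2 = [H+][CH2(COO)2^2-]/[CH2(COOH)COO-] ≈ [CH2(COO)2^2-] (since [H+] ≈ [CH2(COOH)COO-]).
So [CH2(COO)2^2-] ≈ Ka2.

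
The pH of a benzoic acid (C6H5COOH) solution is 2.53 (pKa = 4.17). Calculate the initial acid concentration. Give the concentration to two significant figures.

C₀ = 1.3 × 10^-1 M

[H+] = 10^(-2.53) = 2.95 × 10^-3 M = x
Ka = 10^(−4.17) = 6.76 × 10^-5
Ka = x²/(C₀ − x) ⇒ C₀ = x + x²/Ka
C₀ = 2.95 × 10^-3 + (2.95 × 10^-3)²/(6.76 × 10^-5) = 1.32 × 10^-1 M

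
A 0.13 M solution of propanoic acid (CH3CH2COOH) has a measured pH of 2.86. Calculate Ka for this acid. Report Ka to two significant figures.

Ka = 1.5 × 10^-5

[H+] = 10^(-2.86) = 1.38 × 10^-3 M
At equilibrium [HA] = 0.13 − 1.38 × 10^-3 = 1.29 × 10^-1 M
Ka = [H+][A-]/[HA] = (1.38 × 10^-3)² / 1.29 × 10^-1 = 1.5 × 10^-5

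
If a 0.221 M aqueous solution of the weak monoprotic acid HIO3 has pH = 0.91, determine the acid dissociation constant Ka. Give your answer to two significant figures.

Ka = 1.5 × 10^-1

[H+] = 10^(-0.91) = 1.23 × 10^-1 M
At equilibrium [HA] = 0.221 − 1.23 × 10^-1 = 9.80 × 10^-2 M
Ka = [H+][A-]/[HA] = (1.23 × 10^-1)² / 9.80 × 10^-2 = 1.5 × 10^-1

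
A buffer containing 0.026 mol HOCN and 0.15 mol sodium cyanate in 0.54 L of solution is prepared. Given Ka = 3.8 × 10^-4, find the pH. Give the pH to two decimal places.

pKa = −log(3.8 × 10^-4) = 3.420
Using pH = pKa + log([base]/[acid]) with [base]/[acid] = 0.15/0.026:
pH = 3.420 + (+0.761) = 4.18

pH = 4.18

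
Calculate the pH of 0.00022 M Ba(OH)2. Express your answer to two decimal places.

pH = 10.64

Ba(OH)2 is a strong base (each formula unit releases 2 OH-); [OH-] = 0.00044 M.
pOH = -log(0.00044) = 3.36
pH = 14.00 - 3.36 = 10.64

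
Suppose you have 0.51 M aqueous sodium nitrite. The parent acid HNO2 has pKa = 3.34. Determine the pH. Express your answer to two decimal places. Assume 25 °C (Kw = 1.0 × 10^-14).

pH = 8.52

NO2- is the conjugate base of the weak acid HNO2.
Ka = 10^(−3.34) = 4.57 × 10^-4
Kb = Kw/Ka = 1.0×10^-14 / 4.57 × 10^-4 = 2.19 × 10^-11
Kb = x²/(0.51 − x) = 2.19 × 10^-11
Assume x ≪ 0.51: x ≈ √(2.19 × 10^-11 × 0.51) = 3.34 × 10^-6 M
Check: 0.00066% ionized — well under 5%, approximation valid.
pOH = −log(3.34 × 10^-6) = 5.48; pH = 14.00 − 5.48 = 8.52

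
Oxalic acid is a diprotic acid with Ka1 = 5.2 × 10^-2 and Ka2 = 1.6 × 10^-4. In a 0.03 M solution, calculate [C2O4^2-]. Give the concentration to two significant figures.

1.6 × 10^-4 M

First ionization gives [H+] ≈ [HC2O4-] = 2.13 × 10^-2 M.
Second step: Ka2 = [H+][C2O4^2-]/[HC2O4-] ≈ [C2O4^2-] (since [H+] ≈ [HC2O4-]).
So [C2O4^2-] ≈ Ka2.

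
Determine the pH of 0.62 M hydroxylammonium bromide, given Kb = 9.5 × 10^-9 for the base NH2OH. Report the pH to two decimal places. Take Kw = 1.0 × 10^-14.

pH = 3.09

NH3OH+ is the conjugate acid of the weak base NH2OH.
Ka = Kw/Kb = 1.0×10^-14 / 9.5 × 10^-9 = 1.05 × 10^-6
Ka = [H+]²/(0.62 − [H+]) = 1.05 × 10^-6
Neglecting [H+] in the denominator: [H+] = √(1.05 × 10^-6 × 0.62) = 8.07 × 10^-4 M
Check: 0.13% ionized — well under 5%, approximation valid.
pH = −log[H+] = −log(8.07 × 10^-4) = 3.09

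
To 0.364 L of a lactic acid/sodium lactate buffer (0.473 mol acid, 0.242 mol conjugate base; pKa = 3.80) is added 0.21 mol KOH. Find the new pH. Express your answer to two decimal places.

OH- converts CH3CH(OH)COOH to CH3CH(OH)COO-: CH3CH(OH)COOH → 0.263 mol, CH3CH(OH)COO- → 0.452 mol.
pH = pKa + log(n_CH3CH(OH)COO-/n_CH3CH(OH)COOH) = 3.80 + log(0.452/0.263) = 3.80 + (+0.235)

pH = 4.04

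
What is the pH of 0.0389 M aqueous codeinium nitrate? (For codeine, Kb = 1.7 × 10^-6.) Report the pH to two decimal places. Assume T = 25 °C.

pH = 4.82

C18H22NO3+ is the conjugate acid of the weak base C18H21NO3.
Ka = Kw/Kb = 1.0×10^-14 / 1.7 × 10^-6 = 5.88 × 10^-9
Ka = [H+]²/(0.0389 − [H+]) = 5.88 × 10^-9
Since Ka ≪ C₀, [H+] ≈ √(Ka·C₀) = 1.51 × 10^-5 M.
Check: 0.039% ionized — well under 5%, approximation valid.
pH = −log(1.51 × 10^-5) = 4.82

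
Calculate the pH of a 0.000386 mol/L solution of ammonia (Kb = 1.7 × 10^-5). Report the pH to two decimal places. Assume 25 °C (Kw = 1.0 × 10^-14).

pH = 9.86

NH3 + H2O ⇌ NH4+ + OH-
From the ICE table, Kb = [OH-]²/(0.000386 − [OH-]) = 1.7 × 10^-5.
Here C₀/Kb ≈ 22.7, so the small-[OH-] approximation fails. Use the quadratic:
[OH-] = (−Kb + √(Kb² + 4·Kb·C₀))/2 = 7.30 × 10^-5 M
pOH = 4.14, so pH = 14.00 − pOH = 9.86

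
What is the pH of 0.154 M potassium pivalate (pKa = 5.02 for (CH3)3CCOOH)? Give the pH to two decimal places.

pH = 9.10

(CH3)3CCOO- is the conjugate base of the weak acid (CH3)3CCOOH.
Ka = 10^(−5.02) = 9.55 × 10^-6
Kb = Kw/Ka = 1.0×10^-14 / 9.55 × 10^-6 = 1.05 × 10^-9
Kb = x²/(0.154 − x) = 1.05 × 10^-9
Neglecting x in the denominator: x = √(1.05 × 10^-9 × 0.154) = 1.27 × 10^-5 M
pOH = 4.90, so pH = 14.00 − pOH = 9.10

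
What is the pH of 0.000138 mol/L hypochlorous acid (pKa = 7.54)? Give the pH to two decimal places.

HOCl ⇌ OCl- + H+
Ka = 10^(−7.54) = 2.88 × 10^-8
Ka = [H+]²/(0.000138 − [H+]) = 2.88 × 10^-8
Neglecting [H+] in the denominator: [H+] = √(2.88 × 10^-8 × 0.000138) = 1.99 × 10^-6 M
pH = −log[H+] = −log(1.99 × 10^-6) = 5.70

pH = 5.70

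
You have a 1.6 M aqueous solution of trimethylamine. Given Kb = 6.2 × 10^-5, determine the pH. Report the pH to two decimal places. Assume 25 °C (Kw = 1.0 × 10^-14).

pH = 12.00

(CH3)3N + H2O ⇌ (CH3)3NH+ + OH-
From the ICE table, Kb = x²/(1.6 − x) = 6.2 × 10^-5.
Assume x ≪ 1.6: x ≈ √(6.2 × 10^-5 × 1.6) = 9.96 × 10^-3 M
(x/C₀ = 0.62% < 5%, so the approximation holds.)
pOH = 2.00, so pH = 14.00 − pOH = 12.00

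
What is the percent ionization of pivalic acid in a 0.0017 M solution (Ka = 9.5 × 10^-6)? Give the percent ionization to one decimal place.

7.2%

(CH3)3CCOOH ⇌ (CH3)3CCOO- + H+; let x = [H+] at equilibrium.
Solve x² + 9.5e-06x − 1.61e-08 = 0 → x = 1.22 × 10^-4 M
Fraction ionized = 1.22 × 10^-4 / 0.0017 = 0.0718 → 7.2%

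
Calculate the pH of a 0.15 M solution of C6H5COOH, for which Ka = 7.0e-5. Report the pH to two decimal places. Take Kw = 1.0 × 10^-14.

pH = 2.49

C6H5COOH ⇌ C6H5COO- + H+
From the ICE table, Ka = x²/(0.15 − x) = 7.0 × 10^-5.
Since Ka ≪ C₀, x ≈ √(Ka·C₀) = 3.24 × 10^-3 M.
(x/C₀ = 2.2% < 5%, so the approximation holds.)
pH = −log[H+] = −log(3.24 × 10^-3) = 2.49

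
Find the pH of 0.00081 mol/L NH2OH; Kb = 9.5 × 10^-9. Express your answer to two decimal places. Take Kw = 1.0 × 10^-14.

pH = 8.44

NH2OH + H2O ⇌ NH3OH+ + OH-
Kb = [OH-]²/(0.00081 − [OH-]) = 9.5 × 10^-9
Assume [OH-] ≪ 0.00081: [OH-] ≈ √(9.5 × 10^-9 × 0.00081) = 2.77 × 10^-6 M
Check: 0.34% ionized — well under 5%, approximation valid.
pOH = 5.56, so pH = 14.00 − pOH = 8.44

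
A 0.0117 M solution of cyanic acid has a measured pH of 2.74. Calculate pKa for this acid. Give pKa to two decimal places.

[H+] = 10^(-2.74) = 1.82 × 10^-3 M
At equilibrium [HA] = 0.0117 − 1.82 × 10^-3 = 9.88 × 10^-3 M
Ka = [H+][A-]/[HA] = (1.82 × 10^-3)² / 9.88 × 10^-3 = 3.35 × 10^-4
pKa = -log(3.35 × 10^-4) = 3.47

pKa = 3.47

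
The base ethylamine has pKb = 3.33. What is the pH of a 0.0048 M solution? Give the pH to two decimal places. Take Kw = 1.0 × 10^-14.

pH = 11.11

C2H5NH2 + H2O ⇌ C2H5NH3+ + OH-
Kb = 10^(−3.33) = 4.68 × 10^-4
Kb = [OH-]²/(0.0048 − [OH-]) = 4.68 × 10^-4
The 5% rule fails; solving [OH-]² + Kb·[OH-] − Kb·C₀ = 0 exactly:
[OH-] = [−0.000468 + √(0.000468² + 8.99e-06)]/2 = 1.28 × 10^-3 M
pOH = 2.89, so pH = 14.00 − pOH = 11.11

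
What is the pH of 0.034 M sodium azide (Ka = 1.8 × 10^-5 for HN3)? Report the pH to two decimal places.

N3- is the conjugate base of the weak acid HN3.
Kb = Kw/Ka = 1.0×10^-14 / 1.8 × 10^-5 = 5.56 × 10^-10
Kb = x²/(0.034 − x) = 5.56 × 10^-10
Since Kb ≪ C₀, x ≈ √(Kb·C₀) = 4.35 × 10^-6 M.
(x/C₀ = 0.013% < 5%, so the approximation holds.)
pOH = 5.36, so pH = 14.00 − pOH = 8.64

pH = 8.64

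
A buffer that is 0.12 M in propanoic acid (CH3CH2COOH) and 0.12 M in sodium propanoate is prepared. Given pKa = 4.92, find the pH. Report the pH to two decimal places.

pH = pKa + log([A⁻]/[HA]) = 4.92 + log(0.12/0.12)
pH = 4.92 + (+0.000) = 4.92

pH = 4.92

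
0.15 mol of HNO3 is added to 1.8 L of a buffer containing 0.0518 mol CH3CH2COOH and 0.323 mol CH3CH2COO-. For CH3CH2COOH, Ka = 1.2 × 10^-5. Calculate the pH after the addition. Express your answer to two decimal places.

After neutralization: n(CH3CH2COOH) = 0.202 mol, n(CH3CH2COO-) = 0.173 mol.
pKa = −log(1.2 × 10^-5) = 4.921
pH = pKa + log([A⁻]/[HA]) = 4.921 + log(0.173/0.202) = 4.921 -0.067

pH = 4.85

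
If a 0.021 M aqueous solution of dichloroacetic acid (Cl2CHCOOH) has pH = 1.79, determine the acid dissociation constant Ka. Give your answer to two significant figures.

[H+] = 10^(-1.79) = 1.62 × 10^-2 M
At equilibrium [HA] = 0.021 − 1.62 × 10^-2 = 4.80 × 10^-3 M
Ka = [H+][A-]/[HA] = (1.62 × 10^-2)² / 4.80 × 10^-3 = 5.5 × 10^-2

Ka = 5.5 × 10^-2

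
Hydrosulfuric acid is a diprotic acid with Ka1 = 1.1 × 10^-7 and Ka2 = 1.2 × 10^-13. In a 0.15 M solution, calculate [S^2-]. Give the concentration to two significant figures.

1.2 × 10^-13 M

First ionization gives [H+] ≈ [HS-] = 1.28 × 10^-4 M.
Second step: Ka2 = [H+][S^2-]/[HS-] ≈ [S^2-] (since [H+] ≈ [HS-]).
So [S^2-] ≈ Ka2.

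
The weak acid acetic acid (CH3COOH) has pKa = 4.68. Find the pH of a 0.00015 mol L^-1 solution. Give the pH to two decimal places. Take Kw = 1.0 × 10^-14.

pH = 4.33

CH3COOH ⇌ CH3COO- + H+
Ka = 10^(−4.68) = 2.09 × 10^-5
Let x = [H+] at equilibrium. Ka = x²/(0.00015 − x).
The 5% rule fails; solving x² + Ka·x − Ka·C₀ = 0 exactly:
x = [−2.09e-05 + √(2.09e-05² + 1.25e-08)]/2 = 4.65 × 10^-5 M
pH = −log[H+] = −log(4.65 × 10^-5) = 4.33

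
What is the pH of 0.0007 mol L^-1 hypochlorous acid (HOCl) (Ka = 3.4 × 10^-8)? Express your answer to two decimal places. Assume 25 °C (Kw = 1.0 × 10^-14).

HOCl ⇌ OCl- + H+
From the ICE table, Ka = [H+]²/(0.0007 − [H+]) = 3.4 × 10^-8.
Assume [H+] ≪ 0.0007: [H+] ≈ √(3.4 × 10^-8 × 0.0007) = 4.88 × 10^-6 M
pH = −log[H+] = −log(4.88 × 10^-6) = 5.31

pH = 5.31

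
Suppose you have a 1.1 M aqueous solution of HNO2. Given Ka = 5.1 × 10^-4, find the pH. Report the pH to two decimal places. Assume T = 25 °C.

HNO2 ⇌ NO2- + H+
Let x = [H+] at equilibrium. Ka = x²/(1.1 − x).
Since Ka ≪ C₀, x ≈ √(Ka·C₀) = 2.37 × 10^-2 M.
Check: 2.2% ionized — well under 5%, approximation valid.
pH = −log(2.37 × 10^-2) = 1.63

pH = 1.63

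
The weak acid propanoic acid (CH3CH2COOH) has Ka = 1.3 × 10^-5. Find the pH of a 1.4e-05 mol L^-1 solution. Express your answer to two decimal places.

CH3CH2COOH ⇌ CH3CH2COO- + H+
Let x = [H+] at equilibrium. Ka = x²/(1.4e-05 − x).
The 5% rule fails; solving x² + Ka·x − Ka·C₀ = 0 exactly:
x = (−Ka + √(Ka² + 4·Ka·C₀))/2 = 8.47 × 10^-6 M
pH = −log[H+] = −log(8.47 × 10^-6) = 5.07

pH = 5.07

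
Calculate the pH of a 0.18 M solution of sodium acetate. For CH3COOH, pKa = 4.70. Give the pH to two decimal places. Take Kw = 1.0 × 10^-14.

CH3COO- is the conjugate base of the weak acid CH3COOH.
Ka = 10^(−4.70) = 2.00 × 10^-5
Kb = Kw/Ka = 1.0×10^-14 / 2.00 × 10^-5 = 5.00 × 10^-10
Kb = x²/(0.18 − x) = 5.00 × 10^-10
Neglecting x in the denominator: x = √(5.00 × 10^-10 × 0.18) = 9.49 × 10^-6 M
(x/C₀ = 0.0053% < 5%, so the approximation holds.)
pOH = −log(9.49 × 10^-6) = 5.02; pH = 14.00 − 5.02 = 8.98

pH = 8.98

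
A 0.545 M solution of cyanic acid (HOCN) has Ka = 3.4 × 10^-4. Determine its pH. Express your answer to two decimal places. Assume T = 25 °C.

pH = 1.87

HOCN ⇌ OCN- + H+
From the ICE table, Ka = [H+]²/(0.545 − [H+]) = 3.4 × 10^-4.
Assume [H+] ≪ 0.545: [H+] ≈ √(3.4 × 10^-4 × 0.545) = 1.36 × 10^-2 M
pH = −log[H+] = −log(1.36 × 10^-2) = 1.87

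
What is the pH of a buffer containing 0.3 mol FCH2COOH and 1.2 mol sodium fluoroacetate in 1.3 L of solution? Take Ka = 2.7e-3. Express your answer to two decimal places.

pH = 3.17

pKa = −log(2.7 × 10^-3) = 2.569
pH = pKa + log([A⁻]/[HA]) = 2.569 + log(1.2/0.3)
pH = 2.569 + (+0.602) = 3.17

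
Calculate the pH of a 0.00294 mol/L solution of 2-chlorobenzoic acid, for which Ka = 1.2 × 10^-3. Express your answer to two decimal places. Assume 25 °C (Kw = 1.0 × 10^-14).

ClC6H4COOH ⇌ ClC6H4COO- + H+
Let x = [H+] at equilibrium. Ka = x²/(0.00294 − x).
x is not negligible relative to C₀; solve x² + 0.0012·x − 3.53e-06 = 0.
x = [−0.0012 + √(0.0012² + 1.41e-05)]/2 = 1.37 × 10^-3 M
pH = −log(1.37 × 10^-3) = 2.86

pH = 2.86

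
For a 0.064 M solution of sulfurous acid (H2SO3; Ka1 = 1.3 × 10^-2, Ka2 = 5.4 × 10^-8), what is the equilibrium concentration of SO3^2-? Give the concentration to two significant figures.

5.4 × 10^-8 M

First ionization gives [H+] ≈ [HSO3-] = 2.31 × 10^-2 M.
Second step: Ka2 = [H+][SO3^2-]/[HSO3-] ≈ [SO3^2-] (since [H+] ≈ [HSO3-]).
So [SO3^2-] ≈ Ka2.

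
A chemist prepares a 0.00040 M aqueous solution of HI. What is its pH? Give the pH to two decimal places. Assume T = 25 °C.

pH = 3.40

HI is a strong acid and dissociates completely, so [H+] = 0.00040 M.
pH = -log(0.0004) = 3.40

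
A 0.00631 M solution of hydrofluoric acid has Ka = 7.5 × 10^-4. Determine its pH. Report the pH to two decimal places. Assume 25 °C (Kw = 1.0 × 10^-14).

pH = 2.74

HF ⇌ F- + H+
From the ICE table, Ka = x²/(0.00631 − x) = 7.5 × 10^-4.
The 5% rule fails; solving x² + Ka·x − Ka·C₀ = 0 exactly:
x = (−Ka + √(Ka² + 4·Ka·C₀))/2 = 1.83 × 10^-3 M
pH = −log[H+] = −log(1.83 × 10^-3) = 2.74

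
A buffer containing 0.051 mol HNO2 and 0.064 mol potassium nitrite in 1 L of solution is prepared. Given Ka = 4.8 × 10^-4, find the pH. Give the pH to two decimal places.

pH = 3.42

pKa = −log(4.8 × 10^-4) = 3.319
Henderson–Hasselbalch: pH = pKa + log([NO2-]/[HNO2]) = 3.319 + log(0.064/0.051)
pH = 3.319 + (+0.099) = 3.42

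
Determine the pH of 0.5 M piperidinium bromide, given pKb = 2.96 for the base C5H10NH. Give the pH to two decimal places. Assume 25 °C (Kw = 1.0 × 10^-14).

C5H10NH2+ is the conjugate acid of the weak base C5H10NH.
Kb = 10^(−2.96) = 1.10 × 10^-3
Ka = Kw/Kb = 1.0×10^-14 / 1.10 × 10^-3 = 9.09 × 10^-12
Ka = [H+]²/(0.5 − [H+]) = 9.09 × 10^-12
Neglecting [H+] in the denominator: [H+] = √(9.09 × 10^-12 × 0.5) = 2.13 × 10^-6 M
Check: 0.00043% ionized — well under 5%, approximation valid.
pH = −log[H+] = −log(2.13 × 10^-6) = 5.67

pH = 5.67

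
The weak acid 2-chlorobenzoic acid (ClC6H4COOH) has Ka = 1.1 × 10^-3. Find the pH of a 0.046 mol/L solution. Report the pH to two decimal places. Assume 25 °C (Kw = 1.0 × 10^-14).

pH = 2.18

ClC6H4COOH ⇌ ClC6H4COO- + H+
Ka = [H+]²/(0.046 − [H+]) = 1.1 × 10^-3
Here C₀/Ka ≈ 41.8, so the small-[H+] approximation fails. Use the quadratic:
[H+] = (−Ka + √(Ka² + 4·Ka·C₀))/2 = 6.58 × 10^-3 M
pH = −log[H+] = −log(6.58 × 10^-3) = 2.18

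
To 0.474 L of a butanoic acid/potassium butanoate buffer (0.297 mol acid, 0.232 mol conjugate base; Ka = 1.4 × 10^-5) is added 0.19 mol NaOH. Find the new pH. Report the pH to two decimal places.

pH = 5.45

OH- converts CH3(CH2)2COOH to CH3(CH2)2COO-: CH3(CH2)2COOH → 0.107 mol, CH3(CH2)2COO- → 0.422 mol.
pKa = −log(1.4 × 10^-5) = 4.854
pH = pKa + log(n_CH3(CH2)2COO-/n_CH3(CH2)2COOH) = 4.854 + log(0.422/0.107) = 4.854 + (+0.596)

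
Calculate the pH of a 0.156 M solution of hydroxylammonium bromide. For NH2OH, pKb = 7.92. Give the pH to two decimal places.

NH3OH+ is the conjugate acid of the weak base NH2OH.
Kb = 10^(−7.92) = 1.20 × 10^-8
Ka = Kw/Kb = 1.0×10^-14 / 1.20 × 10^-8 = 8.33 × 10^-7
Ka = x²/(0.156 − x) = 8.33 × 10^-7
Neglecting x in the denominator: x = √(8.33 × 10^-7 × 0.156) = 3.60 × 10^-4 M
Check: 0.23% ionized — well under 5%, approximation valid.
pH = −log(3.60 × 10^-4) = 3.44

pH = 3.44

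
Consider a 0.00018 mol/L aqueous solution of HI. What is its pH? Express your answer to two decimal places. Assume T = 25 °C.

HI is a strong acid and dissociates completely, so [H+] = 0.00018 M.
pH = -log(0.00018) = 3.74

pH = 3.74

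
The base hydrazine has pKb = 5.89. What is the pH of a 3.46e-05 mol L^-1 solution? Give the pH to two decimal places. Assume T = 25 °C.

pH = 8.78

N2H4 + H2O ⇌ N2H5+ + OH-
Kb = 10^(−5.89) = 1.29 × 10^-6
From the ICE table, Kb = [OH-]²/(3.46e-05 − [OH-]) = 1.29 × 10^-6.
[OH-] is not negligible relative to C₀; solve [OH-]² + 1.29e-06·[OH-] − 4.46e-11 = 0.
[OH-] = (−Kb + √(Kb² + 4·Kb·C₀))/2 = 6.07 × 10^-6 M
pOH = −log(6.07 × 10^-6) = 5.22; pH = 14.00 − 5.22 = 8.78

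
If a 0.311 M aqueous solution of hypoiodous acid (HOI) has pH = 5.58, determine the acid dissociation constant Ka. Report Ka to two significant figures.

[H+] = 10^(-5.58) = 2.63 × 10^-6 M
At equilibrium [HA] = 0.311 − 2.63 × 10^-6 = 3.11 × 10^-1 M
Ka = [H+][A-]/[HA] = (2.63 × 10^-6)² / 3.11 × 10^-1 = 2.2 × 10^-11

Ka = 2.2 × 10^-11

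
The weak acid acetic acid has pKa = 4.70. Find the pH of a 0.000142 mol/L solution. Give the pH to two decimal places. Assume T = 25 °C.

CH3COOH ⇌ CH3COO- + H+
Ka = 10^(−4.70) = 2.00 × 10^-5
Ka = [H+]²/(0.000142 − [H+]) = 2.00 × 10^-5
The 5% rule fails; solving [H+]² + Ka·[H+] − Ka·C₀ = 0 exactly:
[H+] = [−2e-05 + √(2e-05² + 1.14e-08)]/2 = 4.42 × 10^-5 M
pH = −log(4.42 × 10^-5) = 4.35

pH = 4.35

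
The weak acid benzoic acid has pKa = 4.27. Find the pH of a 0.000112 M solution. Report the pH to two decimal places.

pH = 4.26

C6H5COOH ⇌ C6H5COO- + H+
Ka = 10^(−4.27) = 5.37 × 10^-5
From the ICE table, Ka = [H+]²/(0.000112 − [H+]) = 5.37 × 10^-5.
The 5% rule fails; solving [H+]² + Ka·[H+] − Ka·C₀ = 0 exactly:
[H+] = (−Ka + √(Ka² + 4·Ka·C₀))/2 = 5.52 × 10^-5 M
pH = −log[H+] = −log(5.52 × 10^-5) = 4.26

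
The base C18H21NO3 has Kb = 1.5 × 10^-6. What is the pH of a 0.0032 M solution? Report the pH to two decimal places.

pH = 9.84

C18H21NO3 + H2O ⇌ C18H22NO3+ + OH-
From the ICE table, Kb = x²/(0.0032 − x) = 1.5 × 10^-6.
Since Kb ≪ C₀, x ≈ √(Kb·C₀) = 6.93 × 10^-5 M.
pOH = −log(6.93 × 10^-5) = 4.16; pH = 14.00 − 4.16 = 9.84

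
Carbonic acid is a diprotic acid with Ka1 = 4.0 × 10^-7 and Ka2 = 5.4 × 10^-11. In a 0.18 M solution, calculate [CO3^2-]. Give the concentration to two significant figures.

5.4 × 10^-11 M

First ionization gives [H+] ≈ [HCO3-] = 2.68 × 10^-4 M.
Second step: Ka2 = [H+][CO3^2-]/[HCO3-] ≈ [CO3^2-] (since [H+] ≈ [HCO3-]).
So [CO3^2-] ≈ Ka2.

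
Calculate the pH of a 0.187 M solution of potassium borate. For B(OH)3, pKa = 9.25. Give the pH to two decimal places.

pH = 11.26

B(OH)4- is the conjugate base of the weak acid B(OH)3.
Ka = 10^(−9.25) = 5.62 × 10^-10
Kb = Kw/Ka = 1.0×10^-14 / 5.62 × 10^-10 = 1.78 × 10^-5
Kb = [OH-]²/(0.187 − [OH-]) = 1.78 × 10^-5
Since Kb ≪ C₀, [OH-] ≈ √(Kb·C₀) = 1.82 × 10^-3 M.
([OH-]/C₀ = 0.98% < 5%, so the approximation holds.)
pOH = −log(1.82 × 10^-3) = 2.74; pH = 14.00 − 2.74 = 11.26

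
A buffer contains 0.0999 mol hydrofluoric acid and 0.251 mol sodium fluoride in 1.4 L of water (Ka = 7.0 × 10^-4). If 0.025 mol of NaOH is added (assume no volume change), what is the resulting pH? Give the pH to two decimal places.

pH = 3.72

After neutralization: n(HF) = 0.0749 mol, n(F-) = 0.276 mol.
pKa = −log(7.0 × 10^-4) = 3.155
pH = pKa + log([A⁻]/[HA]) = 3.155 + log(0.276/0.0749) = 3.155 +0.566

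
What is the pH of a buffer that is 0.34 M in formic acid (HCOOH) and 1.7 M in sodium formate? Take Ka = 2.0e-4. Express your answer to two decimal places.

pKa = −log(2.0 × 10^-4) = 3.699
pH = pKa + log([A⁻]/[HA]) = 3.699 + log(1.7/0.34)
pH = 3.699 + (+0.699) = 4.40

pH = 4.40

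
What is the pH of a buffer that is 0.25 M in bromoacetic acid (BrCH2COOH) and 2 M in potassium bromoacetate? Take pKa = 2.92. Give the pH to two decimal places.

pH = pKa + log([A⁻]/[HA]) = 2.92 + log(2/0.25)
pH = 2.92 + (+0.903) = 3.82

pH = 3.82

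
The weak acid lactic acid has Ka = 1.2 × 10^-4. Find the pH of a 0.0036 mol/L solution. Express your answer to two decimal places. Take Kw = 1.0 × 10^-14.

CH3CH(OH)COOH ⇌ CH3CH(OH)COO- + H+
Ka = [H+]²/(0.0036 − [H+]) = 1.2 × 10^-4
[H+] is not negligible relative to C₀; solve [H+]² + 0.00012·[H+] − 4.32e-07 = 0.
[H+] = (−Ka + √(Ka² + 4·Ka·C₀))/2 = 6.00 × 10^-4 M
pH = −log[H+] = −log(6.00 × 10^-4) = 3.22

pH = 3.22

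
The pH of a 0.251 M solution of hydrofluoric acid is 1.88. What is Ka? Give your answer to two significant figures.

[H+] = 10^(-1.88) = 1.32 × 10^-2 M
At equilibrium [HA] = 0.251 − 1.32 × 10^-2 = 2.38 × 10^-1 M
Ka = [H+][A-]/[HA] = (1.32 × 10^-2)² / 2.38 × 10^-1 = 7.3 × 10^-4

Ka = 7.3 × 10^-4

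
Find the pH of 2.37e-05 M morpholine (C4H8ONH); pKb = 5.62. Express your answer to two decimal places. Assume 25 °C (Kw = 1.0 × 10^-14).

pH = 8.81

C4H8ONH + H2O ⇌ C4H8ONH2+ + OH-
Kb = 10^(−5.62) = 2.40 × 10^-6
From the ICE table, Kb = [OH-]²/(2.37e-05 − [OH-]) = 2.40 × 10^-6.
[OH-] is not negligible relative to C₀; solve [OH-]² + 2.4e-06·[OH-] − 5.69e-11 = 0.
[OH-] = (−Kb + √(Kb² + 4·Kb·C₀))/2 = 6.44 × 10^-6 M
pOH = 5.19, so pH = 14.00 − pOH = 8.81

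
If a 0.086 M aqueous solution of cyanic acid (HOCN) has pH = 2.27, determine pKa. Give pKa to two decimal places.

pKa = 3.45

[H+] = 10^(-2.27) = 5.37 × 10^-3 M
At equilibrium [HA] = 0.086 − 5.37 × 10^-3 = 8.06 × 10^-2 M
Ka = [H+][A-]/[HA] = (5.37 × 10^-3)² / 8.06 × 10^-2 = 3.58 × 10^-4
pKa = -log(3.58 × 10^-4) = 3.45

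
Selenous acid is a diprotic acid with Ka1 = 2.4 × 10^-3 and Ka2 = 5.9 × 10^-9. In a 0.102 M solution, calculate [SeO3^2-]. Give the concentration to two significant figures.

5.9 × 10^-9 M

First ionization gives [H+] ≈ [HSeO3-] = 1.45 × 10^-2 M.
Second step: Ka2 = [H+][SeO3^2-]/[HSeO3-] ≈ [SeO3^2-] (since [H+] ≈ [HSeO3-]).
So [SeO3^2-] ≈ Ka2.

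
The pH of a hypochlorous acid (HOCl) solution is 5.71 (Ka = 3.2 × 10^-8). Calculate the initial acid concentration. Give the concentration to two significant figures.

C₀ = 1.2 × 10^-4 M

[H+] = 10^(-5.71) = 1.95 × 10^-6 M = x
Ka = x²/(C₀ − x) ⇒ C₀ = x + x²/Ka
C₀ = 1.95 × 10^-6 + (1.95 × 10^-6)²/(3.2 × 10^-8) = 1.21 × 10^-4 M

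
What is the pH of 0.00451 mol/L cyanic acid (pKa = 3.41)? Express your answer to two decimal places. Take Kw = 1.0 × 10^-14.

pH = 2.94

HOCN ⇌ OCN- + H+
Ka = 10^(−3.41) = 3.89 × 10^-4
Ka = x²/(0.00451 − x) = 3.89 × 10^-4
Here C₀/Ka ≈ 11.6, so the small-x approximation fails. Use the quadratic:
x = [−0.000389 + √(0.000389² + 7.02e-06)]/2 = 1.14 × 10^-3 M
pH = −log[H+] = −log(1.14 × 10^-3) = 2.94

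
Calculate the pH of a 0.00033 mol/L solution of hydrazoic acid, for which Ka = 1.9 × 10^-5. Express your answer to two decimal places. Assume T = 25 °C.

HN3 ⇌ N3- + H+
From the ICE table, Ka = [H+]²/(0.00033 − [H+]) = 1.9 × 10^-5.
The 5% rule fails; solving [H+]² + Ka·[H+] − Ka·C₀ = 0 exactly:
[H+] = (−Ka + √(Ka² + 4·Ka·C₀))/2 = 7.03 × 10^-5 M
pH = −log[H+] = −log(7.03 × 10^-5) = 4.15

pH = 4.15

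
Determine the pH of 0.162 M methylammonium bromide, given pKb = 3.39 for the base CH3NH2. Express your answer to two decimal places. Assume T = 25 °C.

CH3NH3+ is the conjugate acid of the weak base CH3NH2.
Kb = 10^(−3.39) = 4.07 × 10^-4
Ka = Kw/Kb = 1.0×10^-14 / 4.07 × 10^-4 = 2.46 × 10^-11
From the ICE table, Ka = [H+]²/(0.162 − [H+]) = 2.46 × 10^-11.
Since Ka ≪ C₀, [H+] ≈ √(Ka·C₀) = 2.00 × 10^-6 M.
pH = −log[H+] = −log(2.00 × 10^-6) = 5.70

pH = 5.70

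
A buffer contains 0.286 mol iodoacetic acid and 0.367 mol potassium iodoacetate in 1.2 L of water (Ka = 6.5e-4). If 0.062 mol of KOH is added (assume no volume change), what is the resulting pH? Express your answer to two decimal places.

pH = 3.47

After neutralization: n(ICH2COOH) = 0.224 mol, n(ICH2COO-) = 0.429 mol.
pKa = −log(6.5 × 10^-4) = 3.187
Henderson–Hasselbalch with mole ratio 0.429/0.224: pH = 3.187 + (+0.282)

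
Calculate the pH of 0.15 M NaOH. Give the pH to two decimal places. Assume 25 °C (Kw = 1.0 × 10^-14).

pH = 13.18

NaOH is a strong base; [OH-] = 0.15 M.
pOH = -log(0.15) = 0.82
pH = 14.00 - 0.82 = 13.18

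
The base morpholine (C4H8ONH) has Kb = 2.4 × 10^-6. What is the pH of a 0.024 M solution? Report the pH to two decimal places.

pH = 10.38

C4H8ONH + H2O ⇌ C4H8ONH2+ + OH-
Kb = [OH-]²/(0.024 − [OH-]) = 2.4 × 10^-6
Neglecting [OH-] in the denominator: [OH-] = √(2.4 × 10^-6 × 0.024) = 2.40 × 10^-4 M
pOH = −log(2.40 × 10^-4) = 3.62; pH = 14.00 − 3.62 = 10.38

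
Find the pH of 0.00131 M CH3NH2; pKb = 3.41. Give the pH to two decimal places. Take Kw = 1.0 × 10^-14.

CH3NH2 + H2O ⇌ CH3NH3+ + OH-
Kb = 10^(−3.41) = 3.89 × 10^-4
From the ICE table, Kb = [OH-]²/(0.00131 − [OH-]) = 3.89 × 10^-4.
Here C₀/Kb ≈ 3.37, so the small-[OH-] approximation fails. Use the quadratic:
[OH-] = (−Kb + √(Kb² + 4·Kb·C₀))/2 = 5.45 × 10^-4 M
pOH = −log(5.45 × 10^-4) = 3.26; pH = 14.00 − 3.26 = 10.74

pH = 10.74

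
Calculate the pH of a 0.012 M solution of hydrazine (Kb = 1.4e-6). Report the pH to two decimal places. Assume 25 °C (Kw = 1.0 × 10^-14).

pH = 10.11

N2H4 + H2O ⇌ N2H5+ + OH-
Kb = [OH-]²/(0.012 − [OH-]) = 1.4 × 10^-6
Assume [OH-] ≪ 0.012: [OH-] ≈ √(1.4 × 10^-6 × 0.012) = 1.30 × 10^-4 M
Check: 1.1% ionized — well under 5%, approximation valid.
pOH = 3.89, so pH = 14.00 − pOH = 10.11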